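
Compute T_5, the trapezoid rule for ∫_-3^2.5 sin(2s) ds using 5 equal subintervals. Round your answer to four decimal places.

Δs = (2.5 − (-3))/5 = 1.1.
f(-3) ≈ 0.2794, f(-1.9) ≈ 0.6119, f(-0.8) ≈ -0.9996, f(0.3) ≈ 0.5646, f(1.4) ≈ 0.3350, f(2.5) ≈ -0.9589.
T_5 = (Δs/2)·[f(s_0) + 2f(s_1) + ... + 2f(s_{4}) + f(s_5)].
Sum ≈ 0.1894.

0.1894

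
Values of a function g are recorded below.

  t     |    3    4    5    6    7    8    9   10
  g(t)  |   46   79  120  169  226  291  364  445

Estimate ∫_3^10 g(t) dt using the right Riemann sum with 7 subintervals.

Δt = 1.
Sum = 1·[79 + 120 + 169 + 226 + 291 + 364 + 445] = 1694.

1694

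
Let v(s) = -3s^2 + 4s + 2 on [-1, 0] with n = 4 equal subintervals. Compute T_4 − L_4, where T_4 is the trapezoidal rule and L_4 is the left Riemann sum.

T_4 = -1.03125.
L_4 = -1.90625.
T_4 − L_4 = 0.875.

0.875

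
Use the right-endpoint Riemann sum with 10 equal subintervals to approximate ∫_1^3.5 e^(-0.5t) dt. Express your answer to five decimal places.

Δt = (3.5 − 1)/10 = 0.25.
Right endpoints: 1.25, 1.5, 1.75, 2, 2.25, 2.5, 2.75, 3, 3.25, 3.5.
f(1.25) ≈ 0.53526, f(1.5) ≈ 0.47237, f(1.75) ≈ 0.41686, f(2) ≈ 0.36788, f(2.25) ≈ 0.32465, f(2.5) ≈ 0.28650, f(2.75) ≈ 0.25284, f(3) ≈ 0.22313, f(3.25) ≈ 0.19691, f(3.5) ≈ 0.17377.
Sum = Δt · [f(1.25) + f(1.5) + f(1.75) + ...].
Sum ≈ 0.81255.

0.81255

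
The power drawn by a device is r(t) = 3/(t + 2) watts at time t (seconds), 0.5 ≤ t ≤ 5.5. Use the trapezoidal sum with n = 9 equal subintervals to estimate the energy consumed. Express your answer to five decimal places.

3.30675

Δt = (5.5 − 0.5)/9 = 5/9.
r(0.5) = 1.2, r(19/18) = 54/55, r(29/18) = 54/65, r(13/6) = 0.72, r(49/18) = 54/85, r(59/18) = 54/95, r(23/6) = 18/35, r(79/18) = 54/115, r(89/18) = 0.432, r(5.5) = 0.4.
T_9 = (Δt/2)·[r(t_0) + 2r(t_1) + ... + 2r(t_{8}) + r(t_9)].
Sum ≈ 3.30675.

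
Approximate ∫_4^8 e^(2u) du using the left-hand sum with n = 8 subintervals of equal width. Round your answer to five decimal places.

Δu = (8 − 4)/8 = 0.5.
Left endpoints: 4, 4.5, 5, 5.5, 6, 6.5, 7, 7.5.
f(4) ≈ 2980.95799, f(4.5) ≈ 8103.08393, f(5) ≈ 22026.46579, f(5.5) ≈ 59874.14172, f(6) ≈ 162754.79142, f(6.5) ≈ 442413.39201, f(7) ≈ 1202604.28416, f(7.5) ≈ 3269017.37247.
Sum = Δu · [f(4) + f(4.5) + f(5) + ...].
Sum ≈ 2584887.24474.

2584887.24474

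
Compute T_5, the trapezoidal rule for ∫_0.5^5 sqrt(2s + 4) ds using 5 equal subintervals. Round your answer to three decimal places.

Δs = (5 − 0.5)/5 = 0.9.
f(0.5) ≈ 2.236, f(1.4) ≈ 2.608, f(2.3) ≈ 2.933, f(3.2) ≈ 3.225, f(4.1) ≈ 3.493, f(5) ≈ 3.742.
T_5 = (Δs/2)·[f(s_0) + 2f(s_1) + ... + 2f(s_{4}) + f(s_5)].
Sum ≈ 13.722.

13.722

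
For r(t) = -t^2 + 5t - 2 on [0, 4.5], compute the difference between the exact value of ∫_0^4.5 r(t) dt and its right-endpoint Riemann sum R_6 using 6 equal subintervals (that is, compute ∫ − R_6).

-0.421875

Exact integral: ∫_0^4.5 r(t) dt = 11.25.
R_6 = 11.671875.
Error = 11.25 − 11.671875 = -0.421875.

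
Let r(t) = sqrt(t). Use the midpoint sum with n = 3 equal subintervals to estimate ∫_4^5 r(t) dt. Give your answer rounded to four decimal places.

2.1203

Δt = (5 − 4)/3 = 1/3.
Midpoints: 25/6, 4.5, 29/6.
r(25/6) ≈ 2.0412, r(4.5) ≈ 2.1213, r(29/6) ≈ 2.1985.
Sum = Δt · [r(25/6) + r(4.5) + r(29/6)].
Sum ≈ 2.1203.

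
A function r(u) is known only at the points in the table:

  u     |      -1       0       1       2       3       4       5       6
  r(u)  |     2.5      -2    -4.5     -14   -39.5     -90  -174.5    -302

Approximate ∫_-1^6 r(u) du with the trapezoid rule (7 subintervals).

-474.25

Δu = 1.
T_7 = (1/2)·[2.5 + 2·(-2) + 2·(-4.5) + 2·(-14) + 2·(-39.5) + 2·(-90) + 2·(-174.5) + (-302)] = -474.25.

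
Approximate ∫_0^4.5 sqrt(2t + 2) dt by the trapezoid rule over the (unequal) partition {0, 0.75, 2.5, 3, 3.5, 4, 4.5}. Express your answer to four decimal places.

Subinterval widths: 0.75, 1.75, 0.5, 0.5, 0.5, 0.5.
f(0) ≈ 1.4142, f(0.75) ≈ 1.8708, f(2.5) ≈ 2.6458, f(3) ≈ 2.8284, f(3.5) ≈ 3.0000, f(4) ≈ 3.1623, f(4.5) ≈ 3.3166.
On each subinterval the trapezoid contributes (Δt_i/2)·[f(t_{i-1}) + f(t_i)].
Sum ≈ 11.1698.

11.1698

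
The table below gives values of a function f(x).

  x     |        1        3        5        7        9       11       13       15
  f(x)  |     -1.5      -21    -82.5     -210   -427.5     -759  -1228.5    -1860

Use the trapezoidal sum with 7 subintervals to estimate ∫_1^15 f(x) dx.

Δx = 2.
T_7 = (2/2)·[(-1.5) + 2·(-21) + 2·(-82.5) + 2·(-210) + 2·(-427.5) + 2·(-759) + 2·(-1228.5) + (-1860)] = -7318.5.

-7318.5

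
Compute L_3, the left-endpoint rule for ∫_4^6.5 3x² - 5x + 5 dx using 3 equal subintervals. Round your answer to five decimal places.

130.76389

Δx = (6.5 − 4)/3 = 5/6.
Left endpoints: 4, 29/6, 17/3.
f(4) = 33, f(29/6) = 611/12, f(17/3) = 73.
Sum = Δx · [f(4) + f(29/6) + f(17/3)].
Sum ≈ 130.76389.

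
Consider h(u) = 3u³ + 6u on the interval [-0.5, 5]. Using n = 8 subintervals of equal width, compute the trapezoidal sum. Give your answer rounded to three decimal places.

551.727

Δu = (5 − (-0.5))/8 = 0.6875.
h(-0.5) = -3.375, h(0.1875) = 4689/4096, h(0.875) = 3717/512, h(1.5625) = 85275/4096, h(2.25) = 47.671875, h(2.9375) = 383661/4096, h(3.625) = 84303/512, h(4.3125) = 1091511/4096, h(5) = 405.
T_8 = (Δu/2)·[h(u_0) + 2h(u_1) + ... + 2h(u_{7}) + h(u_8)].
Sum ≈ 551.727.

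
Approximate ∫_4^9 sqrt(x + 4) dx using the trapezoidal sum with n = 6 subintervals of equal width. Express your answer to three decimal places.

16.161

Δx = (9 − 4)/6 = 5/6.
f(4) ≈ 2.828, f(29/6) ≈ 2.972, f(17/3) ≈ 3.109, f(6.5) ≈ 3.240, f(22/3) ≈ 3.367, f(49/6) ≈ 3.488, f(9) ≈ 3.606.
T_6 = (Δx/2)·[f(x_0) + 2f(x_1) + ... + 2f(x_{5}) + f(x_6)].
Sum ≈ 16.161.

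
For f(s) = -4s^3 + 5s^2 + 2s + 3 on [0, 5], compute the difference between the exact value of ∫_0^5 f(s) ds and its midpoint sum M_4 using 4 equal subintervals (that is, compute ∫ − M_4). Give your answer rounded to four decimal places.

Exact integral: ∫_0^5 f(s) ds ≈ -376.666667.
M_4 = -360.390625.
Error ≈ -376.666667 − (-360.390625) ≈ -16.2760.

-16.2760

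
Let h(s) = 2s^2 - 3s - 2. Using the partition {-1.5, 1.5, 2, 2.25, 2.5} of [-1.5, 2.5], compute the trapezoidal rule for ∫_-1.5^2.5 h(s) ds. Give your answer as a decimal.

7.71875

Subinterval widths: 3, 0.5, 0.25, 0.25.
h(-1.5) = 7, h(1.5) = -2, h(2) = 0, h(2.25) = 1.375, h(2.5) = 3.
On each subinterval the trapezoid contributes (Δs_i/2)·[h(s_{i-1}) + h(s_i)].
Sum = 7.71875.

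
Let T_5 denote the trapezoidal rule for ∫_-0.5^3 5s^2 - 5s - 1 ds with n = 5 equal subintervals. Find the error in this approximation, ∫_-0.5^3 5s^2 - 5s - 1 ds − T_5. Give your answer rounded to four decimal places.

Exact integral: ∫_-0.5^3 f(s) ds ≈ 19.833333.
T_5 = 21.2625.
Error ≈ 19.833333 − 21.2625 ≈ -1.4292.

-1.4292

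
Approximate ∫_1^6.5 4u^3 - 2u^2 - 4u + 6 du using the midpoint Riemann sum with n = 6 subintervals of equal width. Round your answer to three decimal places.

1535.585

Δu = (6.5 − 1)/6 = 11/12.
Midpoints: 35/24, 2.375, 79/24, 101/24, 5.125, 145/24.
f(35/24) = 28751/3456, f(2.375) = 38.8046875, f(79/24) = 393379/3456, f(101/24) = 870449/3456, f(5.125) = 471.4140625, f(145/24) = 2733541/3456.
Sum = Δu · [f(35/24) + f(2.375) + f(79/24) + ...].
Sum ≈ 1535.585.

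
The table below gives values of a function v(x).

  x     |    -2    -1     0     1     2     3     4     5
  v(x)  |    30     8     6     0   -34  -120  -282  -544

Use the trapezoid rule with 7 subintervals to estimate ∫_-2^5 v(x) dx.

-679

Δx = 1.
T_7 = (1/2)·[30 + 2·8 + 2·6 + 2·0 + 2·(-34) + 2·(-120) + 2·(-282) + (-544)] = -679.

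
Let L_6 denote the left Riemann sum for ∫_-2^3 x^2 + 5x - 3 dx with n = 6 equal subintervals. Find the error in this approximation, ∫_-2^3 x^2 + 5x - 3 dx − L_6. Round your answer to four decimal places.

11.9213

Exact integral: ∫_-2^3 f(x) dx ≈ 9.166667.
L_6 ≈ -2.754630.
Error ≈ 9.166667 − (-2.754630) ≈ 11.9213.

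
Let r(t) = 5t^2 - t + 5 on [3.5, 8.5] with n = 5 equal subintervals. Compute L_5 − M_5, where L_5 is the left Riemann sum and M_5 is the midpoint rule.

L_5 = 803.75.
M_5 = 945.
L_5 − M_5 = -141.25.

-141.25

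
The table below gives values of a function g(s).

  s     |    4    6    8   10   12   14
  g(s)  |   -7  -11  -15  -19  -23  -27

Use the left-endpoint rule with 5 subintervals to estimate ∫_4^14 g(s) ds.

-150

Δs = 2.
Sum = 2·[(-7) + (-11) + (-15) + (-19) + (-23)] = -150.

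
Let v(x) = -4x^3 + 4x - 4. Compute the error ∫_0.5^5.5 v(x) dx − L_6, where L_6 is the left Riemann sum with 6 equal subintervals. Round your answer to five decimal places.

Exact integral: ∫_0.5^5.5 v(x) dx = -875.
L_6 ≈ -627.0833333.
Error ≈ -875 − (-627.0833333) ≈ -247.91667.

-247.91667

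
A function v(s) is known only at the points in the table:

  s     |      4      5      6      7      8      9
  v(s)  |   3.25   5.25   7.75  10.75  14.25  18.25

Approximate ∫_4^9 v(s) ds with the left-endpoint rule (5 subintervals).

41.25

Δs = 1.
Sum = 1·[3.25 + 5.25 + 7.75 + 10.75 + 14.25] = 41.25.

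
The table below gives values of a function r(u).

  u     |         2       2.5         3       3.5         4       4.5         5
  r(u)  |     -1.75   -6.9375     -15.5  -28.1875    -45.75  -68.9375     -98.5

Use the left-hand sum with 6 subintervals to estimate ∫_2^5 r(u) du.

-83.53125

Δu = 0.5.
Sum = 0.5·[(-1.75) + (-6.9375) + (-15.5) + (-28.1875) + (-45.75) + (-68.9375)] = -83.53125.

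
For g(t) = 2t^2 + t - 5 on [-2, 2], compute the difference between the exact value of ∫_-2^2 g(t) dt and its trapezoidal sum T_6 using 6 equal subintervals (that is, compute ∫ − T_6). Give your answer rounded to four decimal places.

-0.5926

Exact integral: ∫_-2^2 g(t) dt ≈ -9.333333.
T_6 ≈ -8.740741.
Error ≈ -9.333333 − (-8.740741) ≈ -0.5926.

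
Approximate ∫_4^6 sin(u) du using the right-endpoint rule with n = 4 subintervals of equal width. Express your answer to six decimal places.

-1.460705

Δu = (6 − 4)/4 = 0.5.
Right endpoints: 4.5, 5, 5.5, 6.
f(4.5) ≈ -0.977530, f(5) ≈ -0.958924, f(5.5) ≈ -0.705540, f(6) ≈ -0.279415.
Sum = Δu · [f(4.5) + f(5) + f(5.5) + f(6)].
Sum ≈ -1.460705.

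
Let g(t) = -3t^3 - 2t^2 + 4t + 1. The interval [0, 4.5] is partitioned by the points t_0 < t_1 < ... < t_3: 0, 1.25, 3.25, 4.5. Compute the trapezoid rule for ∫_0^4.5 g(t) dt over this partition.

Subinterval widths: 1.25, 2, 1.25.
g(0) = 1, g(1.25) = -2.984375, g(3.25) = -110.109375, g(4.5) = -294.875.
On each subinterval the trapezoid contributes (Δt_i/2)·[g(t_{i-1}) + g(t_i)].
Sum = -367.44921875.

-367.44921875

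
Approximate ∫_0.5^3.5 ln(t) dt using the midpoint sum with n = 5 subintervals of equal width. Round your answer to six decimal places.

Δt = (3.5 − 0.5)/5 = 0.6.
Midpoints: 0.8, 1.4, 2, 2.6, 3.2.
f(0.8) ≈ -0.223144, f(1.4) ≈ 0.336472, f(2) ≈ 0.693147, f(2.6) ≈ 0.955511, f(3.2) ≈ 1.163151.
Sum = Δt · [f(0.8) + f(1.4) + f(2) + f(2.6) + f(3.2)].
Sum ≈ 1.755083.

1.755083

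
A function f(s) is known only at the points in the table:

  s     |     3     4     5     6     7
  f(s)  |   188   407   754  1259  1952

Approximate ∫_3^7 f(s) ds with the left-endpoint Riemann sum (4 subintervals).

Δs = 1.
Sum = 1·[188 + 407 + 754 + 1259] = 2608.

2608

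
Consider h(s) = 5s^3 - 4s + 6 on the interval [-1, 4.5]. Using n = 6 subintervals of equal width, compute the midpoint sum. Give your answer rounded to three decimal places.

495.719

Δs = (4.5 − (-1))/6 = 11/12.
Midpoints: -13/24, 0.375, 31/24, 53/24, 3.125, 97/24.
h(-13/24) = 101911/13824, h(0.375) = 2439/512, h(31/24) = 160475/13824, h(53/24) = 705217/13824, h(3.125) = 74797/512, h(97/24) = 4422821/13824.
Sum = Δs · [h(-13/24) + h(0.375) + h(31/24) + ...].
Sum ≈ 495.719.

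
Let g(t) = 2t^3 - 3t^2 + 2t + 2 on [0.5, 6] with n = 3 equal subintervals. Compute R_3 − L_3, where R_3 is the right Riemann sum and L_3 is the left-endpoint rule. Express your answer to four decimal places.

R_3 ≈ 837.222222.
L_3 ≈ 222.138889.
R_3 − L_3 ≈ 615.0833.

615.0833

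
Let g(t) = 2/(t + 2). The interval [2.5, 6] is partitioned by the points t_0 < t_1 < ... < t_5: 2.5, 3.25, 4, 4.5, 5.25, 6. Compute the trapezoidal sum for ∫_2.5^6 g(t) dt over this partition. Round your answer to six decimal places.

Subinterval widths: 0.75, 0.75, 0.5, 0.75, 0.75.
g(2.5) = 4/9, g(3.25) = 8/21, g(4) = 1/3, g(4.5) = 4/13, g(5.25) = 8/29, g(6) = 0.25.
On each subinterval the trapezoid contributes (Δt_i/2)·[g(t_{i-1}) + g(t_i)].
Sum ≈ 1.153669.

1.153669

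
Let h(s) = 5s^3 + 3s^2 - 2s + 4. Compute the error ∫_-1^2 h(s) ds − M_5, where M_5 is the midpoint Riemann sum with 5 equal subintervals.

0.945

Exact integral: ∫_-1^2 h(s) ds = 36.75.
M_5 = 35.805.
Error = 36.75 − 35.805 = 0.945.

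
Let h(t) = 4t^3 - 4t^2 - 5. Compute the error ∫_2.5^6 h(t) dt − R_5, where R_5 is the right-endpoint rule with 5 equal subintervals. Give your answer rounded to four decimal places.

Exact integral: ∫_2.5^6 h(t) dt ≈ 972.270833.
R_5 = 1224.58.
Error ≈ 972.270833 − 1224.58 ≈ -252.3092.

-252.3092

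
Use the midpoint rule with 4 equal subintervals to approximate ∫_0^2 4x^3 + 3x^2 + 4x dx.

Δx = (2 − 0)/4 = 0.5.
Midpoints: 0.25, 0.75, 1.25, 1.75.
f(0.25) = 1.25, f(0.75) = 6.375, f(1.25) = 17.5, f(1.75) = 37.625.
Sum = Δx · [f(0.25) + f(0.75) + f(1.25) + f(1.75)].
Sum = 31.375.

31.375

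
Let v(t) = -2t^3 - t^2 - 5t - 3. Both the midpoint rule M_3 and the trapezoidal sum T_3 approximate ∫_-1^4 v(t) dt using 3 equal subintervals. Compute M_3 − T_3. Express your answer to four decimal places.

34.7222

M_3 ≈ -190.092593.
T_3 ≈ -224.814815.
M_3 − T_3 ≈ 34.7222.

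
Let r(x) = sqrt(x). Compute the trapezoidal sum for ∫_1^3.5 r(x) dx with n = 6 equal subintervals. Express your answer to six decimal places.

Δx = (3.5 − 1)/6 = 5/12.
r(1) ≈ 1.000000, r(17/12) ≈ 1.190238, r(11/6) ≈ 1.354006, r(2.25) ≈ 1.500000, r(8/3) ≈ 1.632993, r(37/12) ≈ 1.755942, r(3.5) ≈ 1.870829.
T_6 = (Δx/2)·[r(x_0) + 2r(x_1) + ... + 2r(x_{5}) + r(x_6)].
Sum ≈ 3.695248.

3.695248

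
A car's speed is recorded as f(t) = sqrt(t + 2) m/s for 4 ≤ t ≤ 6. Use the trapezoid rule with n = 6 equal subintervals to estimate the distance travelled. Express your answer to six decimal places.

5.286733

Δt = (6 − 4)/6 = 1/3.
f(4) ≈ 2.449490, f(13/3) ≈ 2.516611, f(14/3) ≈ 2.581989, f(5) ≈ 2.645751, f(16/3) ≈ 2.708013, f(17/3) ≈ 2.768875, f(6) ≈ 2.828427.
T_6 = (Δt/2)·[f(t_0) + 2f(t_1) + ... + 2f(t_{5}) + f(t_6)].
Sum ≈ 5.286733.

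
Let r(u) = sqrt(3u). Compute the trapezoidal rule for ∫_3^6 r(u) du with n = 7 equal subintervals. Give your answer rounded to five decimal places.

10.96832

Δu = (6 − 3)/7 = 3/7.
r(3) ≈ 3.00000, r(24/7) ≈ 3.20713, r(27/7) ≈ 3.40168, r(30/7) ≈ 3.58569, r(33/7) ≈ 3.76070, r(36/7) ≈ 3.92792, r(39/7) ≈ 4.08831, r(6) ≈ 4.24264.
T_7 = (Δu/2)·[r(u_0) + 2r(u_1) + ... + 2r(u_{6}) + r(u_7)].
Sum ≈ 10.96832.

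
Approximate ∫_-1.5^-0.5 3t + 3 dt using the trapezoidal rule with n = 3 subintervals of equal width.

Δt = (-0.5 − (-1.5))/3 = 1/3.
f(-1.5) = -1.5, f(-7/6) = -0.5, f(-5/6) = 0.5, f(-0.5) = 1.5.
T_3 = (Δt/2)·[f(t_0) + 2f(t_1) + 2f(t_2) + f(t_3)].
Sum = 0.

0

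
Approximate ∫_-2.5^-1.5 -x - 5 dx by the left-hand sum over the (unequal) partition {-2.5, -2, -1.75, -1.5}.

Subinterval widths: 0.5, 0.25, 0.25.
Left endpoints: -2.5, -2, -1.75.
f(-2.5) = -2.5, f(-2) = -3, f(-1.75) = -3.25.
Sum = Σ Δx_i · f(x_i).
Sum = -2.8125.

-2.8125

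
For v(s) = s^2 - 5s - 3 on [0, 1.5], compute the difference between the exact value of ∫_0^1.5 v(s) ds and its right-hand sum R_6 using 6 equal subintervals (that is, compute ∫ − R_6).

Exact integral: ∫_0^1.5 v(s) ds = -9.
R_6 = -9.640625.
Error = -9 − (-9.640625) = 0.640625.

0.640625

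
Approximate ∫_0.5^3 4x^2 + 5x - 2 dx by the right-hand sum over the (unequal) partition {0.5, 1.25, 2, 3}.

74.875

Subinterval widths: 0.75, 0.75, 1.
Right endpoints: 1.25, 2, 3.
f(1.25) = 10.5, f(2) = 24, f(3) = 49.
Sum = Σ Δx_i · f(x_i).
Sum = 74.875.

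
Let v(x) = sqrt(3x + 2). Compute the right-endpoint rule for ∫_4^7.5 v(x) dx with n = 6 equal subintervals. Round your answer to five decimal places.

15.65750

Δx = (7.5 − 4)/6 = 7/12.
Right endpoints: 55/12, 31/6, 5.75, 19/3, 83/12, 7.5.
v(55/12) ≈ 3.96863, v(31/6) ≈ 4.18330, v(5.75) ≈ 4.38748, v(19/3) ≈ 4.58258, v(83/12) ≈ 4.76970, v(7.5) ≈ 4.94975.
Sum = Δx · [v(55/12) + v(31/6) + v(5.75) + ...].
Sum ≈ 15.65750.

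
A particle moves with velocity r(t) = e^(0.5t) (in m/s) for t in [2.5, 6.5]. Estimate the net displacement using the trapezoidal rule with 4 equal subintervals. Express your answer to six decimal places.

45.525312

Δt = (6.5 − 2.5)/4 = 1.
r(2.5) ≈ 3.490343, r(3.5) ≈ 5.754603, r(4.5) ≈ 9.487736, r(5.5) ≈ 15.642632, r(6.5) ≈ 25.790340.
T_4 = (Δt/2)·[r(t_0) + 2r(t_1) + 2r(t_2) + 2r(t_3) + r(t_4)].
Sum ≈ 45.525312.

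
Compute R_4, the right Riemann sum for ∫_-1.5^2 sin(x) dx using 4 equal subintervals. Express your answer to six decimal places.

1.289638

Δx = (2 − (-1.5))/4 = 0.875.
Right endpoints: -0.625, 0.25, 1.125, 2.
f(-0.625) ≈ -0.585097, f(0.25) ≈ 0.247404, f(1.125) ≈ 0.902268, f(2) ≈ 0.909297.
Sum = Δx · [f(-0.625) + f(0.25) + f(1.125) + f(2)].
Sum ≈ 1.289638.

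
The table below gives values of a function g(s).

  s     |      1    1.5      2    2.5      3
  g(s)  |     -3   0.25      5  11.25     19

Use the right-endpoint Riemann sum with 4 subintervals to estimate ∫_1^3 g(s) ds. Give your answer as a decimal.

Δs = 0.5.
Sum = 0.5·[0.25 + 5 + 11.25 + 19] = 17.75.

17.75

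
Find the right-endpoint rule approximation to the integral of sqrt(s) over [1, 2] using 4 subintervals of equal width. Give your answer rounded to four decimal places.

Δs = (2 − 1)/4 = 0.25.
Right endpoints: 1.25, 1.5, 1.75, 2.
f(1.25) ≈ 1.1180, f(1.5) ≈ 1.2247, f(1.75) ≈ 1.3229, f(2) ≈ 1.4142.
Sum = Δs · [f(1.25) + f(1.5) + f(1.75) + f(2)].
Sum ≈ 1.2700.

1.2700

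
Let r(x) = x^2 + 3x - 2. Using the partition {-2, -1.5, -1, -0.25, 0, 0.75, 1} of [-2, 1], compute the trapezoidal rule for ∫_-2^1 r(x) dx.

-7.3125

Subinterval widths: 0.5, 0.5, 0.75, 0.25, 0.75, 0.25.
r(-2) = -4, r(-1.5) = -4.25, r(-1) = -4, r(-0.25) = -2.6875, r(0) = -2, r(0.75) = 0.8125, r(1) = 2.
On each subinterval the trapezoid contributes (Δx_i/2)·[r(x_{i-1}) + r(x_i)].
Sum = -7.3125.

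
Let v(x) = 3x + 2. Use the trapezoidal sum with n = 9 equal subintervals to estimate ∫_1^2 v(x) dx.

6.5

Δx = (2 − 1)/9 = 1/9.
v(1) = 5, v(10/9) = 16/3, v(11/9) = 17/3, v(4/3) = 6, v(13/9) = 19/3, v(14/9) = 20/3, v(5/3) = 7, v(16/9) = 22/3, v(17/9) = 23/3, v(2) = 8.
T_9 = (Δx/2)·[v(x_0) + 2v(x_1) + ... + 2v(x_{8}) + v(x_9)].
Sum = 6.5.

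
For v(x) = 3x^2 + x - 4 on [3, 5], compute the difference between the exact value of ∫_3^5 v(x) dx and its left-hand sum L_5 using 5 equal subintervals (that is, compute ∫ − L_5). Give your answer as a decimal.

Exact integral: ∫_3^5 v(x) dx = 98.
L_5 = 88.16.
Error = 98 − 88.16 = 9.84.

9.84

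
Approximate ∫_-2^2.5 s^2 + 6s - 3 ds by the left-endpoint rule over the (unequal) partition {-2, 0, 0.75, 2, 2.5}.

-15.171875

Subinterval widths: 2, 0.75, 1.25, 0.5.
Left endpoints: -2, 0, 0.75, 2.
f(-2) = -11, f(0) = -3, f(0.75) = 2.0625, f(2) = 13.
Sum = Σ Δs_i · f(s_i).
Sum = -15.171875.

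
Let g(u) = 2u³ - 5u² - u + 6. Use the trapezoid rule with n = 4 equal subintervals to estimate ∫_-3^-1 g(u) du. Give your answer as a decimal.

-68.75

Δu = (-1 − (-3))/4 = 0.5.
g(-3) = -90, g(-2.5) = -54, g(-2) = -28, g(-1.5) = -10.5, g(-1) = 0.
T_4 = (Δu/2)·[g(u_0) + 2g(u_1) + 2g(u_2) + 2g(u_3) + g(u_4)].
Sum = -68.75.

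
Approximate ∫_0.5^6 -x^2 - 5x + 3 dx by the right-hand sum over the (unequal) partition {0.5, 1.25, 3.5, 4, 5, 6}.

Subinterval widths: 0.75, 2.25, 0.5, 1, 1.
Right endpoints: 1.25, 3.5, 4, 5, 6.
f(1.25) = -4.8125, f(3.5) = -26.75, f(4) = -33, f(5) = -47, f(6) = -63.
Sum = Σ Δx_i · f(x_i).
Sum = -190.296875.

-190.296875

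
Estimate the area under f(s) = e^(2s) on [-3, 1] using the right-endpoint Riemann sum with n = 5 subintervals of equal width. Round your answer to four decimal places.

7.4041

Δs = (1 − (-3))/5 = 0.8.
Right endpoints: -2.2, -1.4, -0.6, 0.2, 1.
f(-2.2) ≈ 0.0123, f(-1.4) ≈ 0.0608, f(-0.6) ≈ 0.3012, f(0.2) ≈ 1.4918, f(1) ≈ 7.3891.
Sum = Δs · [f(-2.2) + f(-1.4) + f(-0.6) + f(0.2) + f(1)].
Sum ≈ 7.4041.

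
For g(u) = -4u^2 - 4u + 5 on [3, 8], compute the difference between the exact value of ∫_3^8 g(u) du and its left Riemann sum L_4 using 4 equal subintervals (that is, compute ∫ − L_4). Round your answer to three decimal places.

Exact integral: ∫_3^8 g(u) du ≈ -731.66667.
L_4 = -586.875.
Error ≈ -731.66667 − (-586.875) ≈ -144.792.

-144.792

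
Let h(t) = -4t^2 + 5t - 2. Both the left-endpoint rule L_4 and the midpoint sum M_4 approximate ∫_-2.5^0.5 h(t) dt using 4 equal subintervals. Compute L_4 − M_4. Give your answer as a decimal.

L_4 = -57.75.
M_4 = -41.4375.
L_4 − M_4 = -16.3125.

-16.3125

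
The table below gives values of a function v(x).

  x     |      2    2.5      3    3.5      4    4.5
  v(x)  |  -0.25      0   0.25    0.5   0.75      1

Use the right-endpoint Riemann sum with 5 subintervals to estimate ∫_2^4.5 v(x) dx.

Δx = 0.5.
Sum = 0.5·[0 + 0.25 + 0.5 + 0.75 + 1] = 1.25.

1.25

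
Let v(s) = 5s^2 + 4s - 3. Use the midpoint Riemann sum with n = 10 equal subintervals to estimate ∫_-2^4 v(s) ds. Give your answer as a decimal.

Δs = (4 − (-2))/10 = 0.6.
Midpoints: -1.7, -1.1, -0.5, 0.1, 0.7, 1.3, 1.9, 2.5, 3.1, 3.7.
v(-1.7) = 4.65, v(-1.1) = -1.35, v(-0.5) = -3.75, v(0.1) = -2.55, v(0.7) = 2.25, v(1.3) = 10.65, v(1.9) = 22.65, v(2.5) = 38.25, v(3.1) = 57.45, v(3.7) = 80.25.
Sum = Δs · [v(-1.7) + v(-1.1) + v(-0.5) + ...].
Sum = 125.1.

125.1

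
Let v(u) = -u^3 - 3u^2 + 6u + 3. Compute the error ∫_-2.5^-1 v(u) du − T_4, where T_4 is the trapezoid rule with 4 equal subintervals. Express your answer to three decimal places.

Exact integral: ∫_-2.5^-1 v(u) du = -16.359375.
T_4 ≈ -16.28027.
Error ≈ -16.359375 − (-16.28027) ≈ -0.079.

-0.079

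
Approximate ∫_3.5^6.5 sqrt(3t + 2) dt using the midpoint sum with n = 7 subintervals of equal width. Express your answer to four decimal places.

12.3335

Δt = (6.5 − 3.5)/7 = 3/7.
Midpoints: 26/7, 29/7, 32/7, 5, 38/7, 41/7, 44/7.
f(26/7) ≈ 3.6253, f(29/7) ≈ 3.7985, f(32/7) ≈ 3.9641, f(5) ≈ 4.1231, f(38/7) ≈ 4.2762, f(41/7) ≈ 4.4240, f(44/7) ≈ 4.5670.
Sum = Δt · [f(26/7) + f(29/7) + f(32/7) + ...].
Sum ≈ 12.3335.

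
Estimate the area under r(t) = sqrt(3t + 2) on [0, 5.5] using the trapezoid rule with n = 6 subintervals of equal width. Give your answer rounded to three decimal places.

17.006

Δt = (5.5 − 0)/6 = 11/12.
r(0) ≈ 1.414, r(11/12) ≈ 2.179, r(11/6) ≈ 2.739, r(2.75) ≈ 3.202, r(11/3) ≈ 3.606, r(55/12) ≈ 3.969, r(5.5) ≈ 4.301.
T_6 = (Δt/2)·[r(t_0) + 2r(t_1) + ... + 2r(t_{5}) + r(t_6)].
Sum ≈ 17.006.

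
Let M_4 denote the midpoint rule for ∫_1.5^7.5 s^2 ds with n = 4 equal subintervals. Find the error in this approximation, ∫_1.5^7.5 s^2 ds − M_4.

Exact integral: ∫_1.5^7.5 f(s) ds = 139.5.
M_4 = 138.375.
Error = 139.5 − 138.375 = 1.125.

1.125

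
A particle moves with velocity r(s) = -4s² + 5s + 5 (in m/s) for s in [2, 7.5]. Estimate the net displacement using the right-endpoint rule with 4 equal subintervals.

Δs = (7.5 − 2)/4 = 1.375.
Right endpoints: 3.375, 4.75, 6.125, 7.5.
r(3.375) = -23.6875, r(4.75) = -61.5, r(6.125) = -114.4375, r(7.5) = -182.5.
Sum = Δs · [r(3.375) + r(4.75) + r(6.125) + r(7.5)].
Sum = -525.421875.

-525.421875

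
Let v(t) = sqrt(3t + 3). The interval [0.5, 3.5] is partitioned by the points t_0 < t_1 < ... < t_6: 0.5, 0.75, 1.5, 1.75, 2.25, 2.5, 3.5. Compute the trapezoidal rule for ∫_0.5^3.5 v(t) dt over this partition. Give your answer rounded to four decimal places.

8.8905

Subinterval widths: 0.25, 0.75, 0.25, 0.5, 0.25, 1.
v(0.5) ≈ 2.1213, v(0.75) ≈ 2.2913, v(1.5) ≈ 2.7386, v(1.75) ≈ 2.8723, v(2.25) ≈ 3.1225, v(2.5) ≈ 3.2404, v(3.5) ≈ 3.6742.
On each subinterval the trapezoid contributes (Δt_i/2)·[v(t_{i-1}) + v(t_i)].
Sum ≈ 8.8905.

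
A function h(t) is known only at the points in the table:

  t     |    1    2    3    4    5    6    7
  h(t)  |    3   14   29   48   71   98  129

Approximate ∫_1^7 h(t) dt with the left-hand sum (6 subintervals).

Δt = 1.
Sum = 1·[3 + 14 + 29 + 48 + 71 + 98] = 263.

263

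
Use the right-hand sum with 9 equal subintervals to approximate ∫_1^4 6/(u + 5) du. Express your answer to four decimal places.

2.3781

Δu = (4 − 1)/9 = 1/3.
Right endpoints: 4/3, 5/3, 2, 7/3, 8/3, 3, 10/3, 11/3, 4.
f(4/3) = 18/19, f(5/3) = 0.9, f(2) = 6/7, f(7/3) = 9/11, f(8/3) = 18/23, f(3) = 0.75, f(10/3) = 0.72, f(11/3) = 9/13, f(4) = 2/3.
Sum = Δu · [f(4/3) + f(5/3) + f(2) + ...].
Sum ≈ 2.3781.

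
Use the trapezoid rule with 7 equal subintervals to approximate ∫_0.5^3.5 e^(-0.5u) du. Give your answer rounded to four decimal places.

Δu = (3.5 − 0.5)/7 = 3/7.
f(0.5) ≈ 0.7788, f(13/14) ≈ 0.6286, f(19/14) ≈ 0.5073, f(25/14) ≈ 0.4095, f(31/14) ≈ 0.3305, f(37/14) ≈ 0.2668, f(43/14) ≈ 0.2153, f(3.5) ≈ 0.1738.
T_7 = (Δu/2)·[f(u_0) + 2f(u_1) + ... + 2f(u_{6}) + f(u_7)].
Sum ≈ 1.2147.

1.2147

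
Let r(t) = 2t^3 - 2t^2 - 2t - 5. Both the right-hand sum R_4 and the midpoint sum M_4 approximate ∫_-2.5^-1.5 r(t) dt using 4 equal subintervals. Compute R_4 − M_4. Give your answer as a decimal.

R_4 = -22.5.
M_4 = -26.09375.
R_4 − M_4 = 3.59375.

3.59375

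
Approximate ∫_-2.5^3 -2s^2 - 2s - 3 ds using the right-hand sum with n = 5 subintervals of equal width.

-58.96

Δs = (3 − (-2.5))/5 = 1.1.
Right endpoints: -1.4, -0.3, 0.8, 1.9, 3.
f(-1.4) = -4.12, f(-0.3) = -2.58, f(0.8) = -5.88, f(1.9) = -14.02, f(3) = -27.
Sum = Δs · [f(-1.4) + f(-0.3) + f(0.8) + f(1.9) + f(3)].
Sum = -58.96.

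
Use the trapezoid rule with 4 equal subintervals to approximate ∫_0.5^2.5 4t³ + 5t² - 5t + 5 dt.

61.75

Δt = (2.5 − 0.5)/4 = 0.5.
f(0.5) = 4.25, f(1) = 9, f(1.5) = 22.25, f(2) = 47, f(2.5) = 86.25.
T_4 = (Δt/2)·[f(t_0) + 2f(t_1) + 2f(t_2) + 2f(t_3) + f(t_4)].
Sum = 61.75.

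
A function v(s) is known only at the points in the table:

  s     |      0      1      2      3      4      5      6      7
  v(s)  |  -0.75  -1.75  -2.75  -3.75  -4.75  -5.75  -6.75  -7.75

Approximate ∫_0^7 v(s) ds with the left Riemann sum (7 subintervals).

Δs = 1.
Sum = 1·[(-0.75) + (-1.75) + (-2.75) + (-3.75) + (-4.75) + (-5.75) + (-6.75)] = -26.25.

-26.25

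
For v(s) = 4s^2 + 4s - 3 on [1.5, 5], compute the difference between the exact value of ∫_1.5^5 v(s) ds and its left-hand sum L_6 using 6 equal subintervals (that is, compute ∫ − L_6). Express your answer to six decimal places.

Exact integral: ∫_1.5^5 v(s) ds ≈ 197.16666667.
L_6 ≈ 167.33564815.
Error ≈ 197.16666667 − 167.33564815 ≈ 29.831019.

29.831019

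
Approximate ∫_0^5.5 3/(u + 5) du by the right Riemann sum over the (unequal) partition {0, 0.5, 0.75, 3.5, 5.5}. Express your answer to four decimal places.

Subinterval widths: 0.5, 0.25, 2.75, 2.
Right endpoints: 0.5, 0.75, 3.5, 5.5.
f(0.5) = 6/11, f(0.75) = 12/23, f(3.5) = 6/17, f(5.5) = 2/7.
Sum = Σ Δu_i · f(u_i).
Sum ≈ 1.9452.

1.9452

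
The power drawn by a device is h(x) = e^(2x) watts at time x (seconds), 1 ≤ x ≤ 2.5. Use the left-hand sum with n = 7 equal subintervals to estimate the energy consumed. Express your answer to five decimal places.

Δx = (2.5 − 1)/7 = 3/14.
Left endpoints: 1, 17/14, 10/7, 23/14, 13/7, 29/14, 16/7.
h(1) ≈ 7.38906, h(17/14) ≈ 11.34267, h(10/7) ≈ 17.41171, h(23/14) ≈ 26.72807, h(13/7) ≈ 41.02927, h(29/14) ≈ 62.98251, h(16/7) ≈ 96.68213.
Sum = Δx · [h(1) + h(17/14) + h(10/7) + ...].
Sum ≈ 56.47830.

56.47830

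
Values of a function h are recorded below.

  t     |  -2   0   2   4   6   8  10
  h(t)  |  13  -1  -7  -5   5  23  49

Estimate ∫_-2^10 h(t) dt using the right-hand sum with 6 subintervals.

Δt = 2.
Sum = 2·[(-1) + (-7) + (-5) + 5 + 23 + 49] = 128.

128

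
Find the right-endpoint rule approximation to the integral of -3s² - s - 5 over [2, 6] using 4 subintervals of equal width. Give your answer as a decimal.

Δs = (6 − 2)/4 = 1.
Right endpoints: 3, 4, 5, 6.
f(3) = -35, f(4) = -57, f(5) = -85, f(6) = -119.
Sum = Δs · [f(3) + f(4) + f(5) + f(6)].
Sum = -296.

-296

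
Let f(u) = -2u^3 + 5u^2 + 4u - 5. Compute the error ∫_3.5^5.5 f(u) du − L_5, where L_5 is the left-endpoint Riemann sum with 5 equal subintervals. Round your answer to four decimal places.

Exact integral: ∫_3.5^5.5 f(u) du ≈ -150.666667.
L_5 = -122.04.
Error ≈ -150.666667 − (-122.04) ≈ -28.6267.

-28.6267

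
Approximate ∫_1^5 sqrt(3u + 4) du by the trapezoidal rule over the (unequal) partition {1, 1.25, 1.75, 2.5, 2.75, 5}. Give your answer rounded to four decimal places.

Subinterval widths: 0.25, 0.5, 0.75, 0.25, 2.25.
f(1) ≈ 2.6458, f(1.25) ≈ 2.7839, f(1.75) ≈ 3.0414, f(2.5) ≈ 3.3912, f(2.75) ≈ 3.5000, f(5) ≈ 4.3589.
On each subinterval the trapezoid contributes (Δu_i/2)·[f(u_{i-1}) + f(u_i)].
Sum ≈ 14.2499.

14.2499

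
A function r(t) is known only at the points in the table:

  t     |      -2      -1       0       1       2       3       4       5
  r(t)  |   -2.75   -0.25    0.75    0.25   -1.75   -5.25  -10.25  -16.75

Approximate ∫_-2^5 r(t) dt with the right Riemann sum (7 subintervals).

Δt = 1.
Sum = 1·[(-0.25) + 0.75 + 0.25 + (-1.75) + (-5.25) + (-10.25) + (-16.75)] = -33.25.

-33.25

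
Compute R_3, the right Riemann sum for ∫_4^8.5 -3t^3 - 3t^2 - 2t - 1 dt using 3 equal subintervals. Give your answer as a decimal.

-5805

Δt = (8.5 − 4)/3 = 1.5.
Right endpoints: 5.5, 7, 8.5.
f(5.5) = -601.875, f(7) = -1191, f(8.5) = -2077.125.
Sum = Δt · [f(5.5) + f(7) + f(8.5)].
Sum = -5805.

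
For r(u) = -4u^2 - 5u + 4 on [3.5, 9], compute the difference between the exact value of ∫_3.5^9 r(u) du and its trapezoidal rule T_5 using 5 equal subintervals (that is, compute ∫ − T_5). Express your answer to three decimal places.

4.437

Exact integral: ∫_3.5^9 r(u) du ≈ -1064.70833.
T_5 = -1069.145.
Error ≈ -1064.70833 − (-1069.145) ≈ 4.437.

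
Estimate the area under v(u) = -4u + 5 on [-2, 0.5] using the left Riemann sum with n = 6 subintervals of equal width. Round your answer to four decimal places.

Δu = (0.5 − (-2))/6 = 5/12.
Left endpoints: -2, -19/12, -7/6, -0.75, -1/3, 1/12.
v(-2) = 13, v(-19/12) = 34/3, v(-7/6) = 29/3, v(-0.75) = 8, v(-1/3) = 19/3, v(1/12) = 14/3.
Sum = Δu · [v(-2) + v(-19/12) + v(-7/6) + ...].
Sum ≈ 22.0833.

22.0833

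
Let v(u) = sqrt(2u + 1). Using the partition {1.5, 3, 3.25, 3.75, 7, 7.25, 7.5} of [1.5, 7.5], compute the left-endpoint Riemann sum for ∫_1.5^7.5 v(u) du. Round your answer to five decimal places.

Subinterval widths: 1.5, 0.25, 0.5, 3.25, 0.25, 0.25.
Left endpoints: 1.5, 3, 3.25, 3.75, 7, 7.25.
v(1.5) ≈ 2.00000, v(3) ≈ 2.64575, v(3.25) ≈ 2.73861, v(3.75) ≈ 2.91548, v(7) ≈ 3.87298, v(7.25) ≈ 3.93700.
Sum = Σ Δu_i · v(u_i).
Sum ≈ 16.45854.

16.45854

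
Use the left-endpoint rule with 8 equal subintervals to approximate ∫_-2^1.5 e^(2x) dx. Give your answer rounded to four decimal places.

6.2760

Δx = (1.5 − (-2))/8 = 0.4375.
Left endpoints: -2, -1.5625, -1.125, -0.6875, -0.25, 0.1875, 0.625, 1.0625.
f(-2) ≈ 0.0183, f(-1.5625) ≈ 0.0439, f(-1.125) ≈ 0.1054, f(-0.6875) ≈ 0.2528, f(-0.25) ≈ 0.6065, f(0.1875) ≈ 1.4550, f(0.625) ≈ 3.4903, f(1.0625) ≈ 8.3729.
Sum = Δx · [f(-2) + f(-1.5625) + f(-1.125) + ...].
Sum ≈ 6.2760.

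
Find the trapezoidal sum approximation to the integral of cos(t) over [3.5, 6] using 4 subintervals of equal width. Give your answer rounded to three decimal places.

Δt = (6 − 3.5)/4 = 0.625.
f(3.5) ≈ -0.936, f(4.125) ≈ -0.554, f(4.75) ≈ 0.038, f(5.375) ≈ 0.615, f(6) ≈ 0.960.
T_4 = (Δt/2)·[f(t_0) + 2f(t_1) + 2f(t_2) + 2f(t_3) + f(t_4)].
Sum ≈ 0.069.

0.069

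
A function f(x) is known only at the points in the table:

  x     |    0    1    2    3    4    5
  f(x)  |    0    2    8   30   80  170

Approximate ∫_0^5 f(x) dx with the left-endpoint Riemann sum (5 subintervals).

120

Δx = 1.
Sum = 1·[0 + 2 + 8 + 30 + 80] = 120.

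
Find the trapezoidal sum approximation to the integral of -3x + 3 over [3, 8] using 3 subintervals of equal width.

-67.5

Δx = (8 − 3)/3 = 5/3.
f(3) = -6, f(14/3) = -11, f(19/3) = -16, f(8) = -21.
T_3 = (Δx/2)·[f(x_0) + 2f(x_1) + 2f(x_2) + f(x_3)].
Sum = -67.5.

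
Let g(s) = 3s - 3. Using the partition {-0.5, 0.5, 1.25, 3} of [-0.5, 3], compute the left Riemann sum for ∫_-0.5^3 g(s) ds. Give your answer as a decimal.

-4.3125

Subinterval widths: 1, 0.75, 1.75.
Left endpoints: -0.5, 0.5, 1.25.
g(-0.5) = -4.5, g(0.5) = -1.5, g(1.25) = 0.75.
Sum = Σ Δs_i · g(s_i).
Sum = -4.3125.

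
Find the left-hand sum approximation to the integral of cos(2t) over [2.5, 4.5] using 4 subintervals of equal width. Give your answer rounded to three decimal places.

Δt = (4.5 − 2.5)/4 = 0.5.
Left endpoints: 2.5, 3, 3.5, 4.
f(2.5) ≈ 0.284, f(3) ≈ 0.960, f(3.5) ≈ 0.754, f(4) ≈ -0.146.
Sum = Δt · [f(2.5) + f(3) + f(3.5) + f(4)].
Sum ≈ 0.926.

0.926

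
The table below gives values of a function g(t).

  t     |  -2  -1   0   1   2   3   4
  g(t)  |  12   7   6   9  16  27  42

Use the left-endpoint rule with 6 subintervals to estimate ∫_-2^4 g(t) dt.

Δt = 1.
Sum = 1·[12 + 7 + 6 + 9 + 16 + 27] = 77.

77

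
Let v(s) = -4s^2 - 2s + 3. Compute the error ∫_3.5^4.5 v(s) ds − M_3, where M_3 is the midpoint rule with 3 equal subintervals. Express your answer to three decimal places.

Exact integral: ∫_3.5^4.5 v(s) ds ≈ -69.33333.
M_3 ≈ -69.29630.
Error ≈ -69.33333 − (-69.29630) ≈ -0.037.

-0.037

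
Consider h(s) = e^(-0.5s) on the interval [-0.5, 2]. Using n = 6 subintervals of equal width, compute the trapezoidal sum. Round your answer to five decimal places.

1.83891

Δs = (2 − (-0.5))/6 = 5/12.
h(-0.5) ≈ 1.28403, h(-1/12) ≈ 1.04255, h(1/3) ≈ 0.84648, h(0.75) ≈ 0.68729, h(7/6) ≈ 0.55804, h(19/12) ≈ 0.45309, h(2) ≈ 0.36788.
T_6 = (Δs/2)·[h(s_0) + 2h(s_1) + ... + 2h(s_{5}) + h(s_6)].
Sum ≈ 1.83891.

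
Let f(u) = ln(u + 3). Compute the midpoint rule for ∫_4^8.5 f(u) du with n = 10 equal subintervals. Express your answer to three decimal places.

9.966

Δu = (8.5 − 4)/10 = 0.45.
Midpoints: 4.225, 4.675, 5.125, 5.575, 6.025, 6.475, 6.925, 7.375, 7.825, 8.275.
f(4.225) ≈ 1.978, f(4.675) ≈ 2.038, f(5.125) ≈ 2.095, f(5.575) ≈ 2.149, f(6.025) ≈ 2.200, f(6.475) ≈ 2.249, f(6.925) ≈ 2.295, f(7.375) ≈ 2.339, f(7.825) ≈ 2.382, f(8.275) ≈ 2.423.
Sum = Δu · [f(4.225) + f(4.675) + f(5.125) + ...].
Sum ≈ 9.966.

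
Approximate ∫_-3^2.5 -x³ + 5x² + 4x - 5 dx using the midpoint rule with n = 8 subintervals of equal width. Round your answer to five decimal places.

47.28040

Δx = (2.5 − (-3))/8 = 0.6875.
Midpoints: -2.65625, -1.96875, -1.28125, -0.59375, 0.09375, 0.78125, 1.46875, 2.15625.
f(-2.65625) = 1258125/32768, f(-1.96875) = 463199/32768, f(-1.28125) = 6105/32768, f(-0.59375) = -177045/32768, f(0.09375) = -150139/32768, f(0.78125) = 22935/32768, f(1.46875) = 278289/32768, f(2.15625) = 552035/32768.
Sum = Δx · [f(-2.65625) + f(-1.96875) + f(-1.28125) + ...].
Sum ≈ 47.28040.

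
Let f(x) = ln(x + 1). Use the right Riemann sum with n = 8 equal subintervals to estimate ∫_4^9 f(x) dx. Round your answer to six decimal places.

Δx = (9 − 4)/8 = 0.625.
Right endpoints: 4.625, 5.25, 5.875, 6.5, 7.125, 7.75, 8.375, 9.
f(4.625) ≈ 1.727221, f(5.25) ≈ 1.832581, f(5.875) ≈ 1.927892, f(6.5) ≈ 2.014903, f(7.125) ≈ 2.094946, f(7.75) ≈ 2.169054, f(8.375) ≈ 2.238047, f(9) ≈ 2.302585.
Sum = Δx · [f(4.625) + f(5.25) + f(5.875) + ...].
Sum ≈ 10.192018.

10.192018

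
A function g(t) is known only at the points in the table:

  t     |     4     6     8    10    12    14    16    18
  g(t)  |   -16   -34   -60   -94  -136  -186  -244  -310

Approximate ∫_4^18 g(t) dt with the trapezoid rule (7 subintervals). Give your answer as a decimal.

Δt = 2.
T_7 = (2/2)·[(-16) + 2·(-34) + 2·(-60) + 2·(-94) + 2·(-136) + 2·(-186) + 2·(-244) + (-310)] = -1834.

-1834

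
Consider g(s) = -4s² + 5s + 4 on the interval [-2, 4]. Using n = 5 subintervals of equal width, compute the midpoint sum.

Δs = (4 − (-2))/5 = 1.2.
Midpoints: -1.4, -0.2, 1, 2.2, 3.4.
g(-1.4) = -10.84, g(-0.2) = 2.84, g(1) = 5, g(2.2) = -4.36, g(3.4) = -25.24.
Sum = Δs · [g(-1.4) + g(-0.2) + g(1) + g(2.2) + g(3.4)].
Sum = -39.12.

-39.12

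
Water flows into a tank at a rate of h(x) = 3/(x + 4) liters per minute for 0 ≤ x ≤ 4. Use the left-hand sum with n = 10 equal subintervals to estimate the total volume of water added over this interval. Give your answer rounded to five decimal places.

2.15631

Δx = (4 − 0)/10 = 0.4.
Left endpoints: 0, 0.4, 0.8, 1.2, 1.6, 2, 2.4, 2.8, 3.2, 3.6.
h(0) = 0.75, h(0.4) = 15/22, h(0.8) = 0.625, h(1.2) = 15/26, h(1.6) = 15/28, h(2) = 0.5, h(2.4) = 0.46875, h(2.8) = 15/34, h(3.2) = 5/12, h(3.6) = 15/38.
Sum = Δx · [h(0) + h(0.4) + h(0.8) + ...].
Sum ≈ 2.15631.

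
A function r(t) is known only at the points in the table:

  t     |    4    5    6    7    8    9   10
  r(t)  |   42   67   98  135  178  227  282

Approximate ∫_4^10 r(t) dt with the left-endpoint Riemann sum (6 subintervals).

747

Δt = 1.
Sum = 1·[42 + 67 + 98 + 135 + 178 + 227] = 747.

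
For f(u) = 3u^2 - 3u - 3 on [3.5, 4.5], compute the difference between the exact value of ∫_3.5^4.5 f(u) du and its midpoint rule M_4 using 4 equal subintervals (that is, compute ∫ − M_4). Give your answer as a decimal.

Exact integral: ∫_3.5^4.5 f(u) du = 33.25.
M_4 = 33.234375.
Error = 33.25 − 33.234375 = 0.015625.

0.015625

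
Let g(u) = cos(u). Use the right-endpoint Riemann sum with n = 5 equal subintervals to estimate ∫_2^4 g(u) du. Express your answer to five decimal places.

Δu = (4 − 2)/5 = 0.4.
Right endpoints: 2.4, 2.8, 3.2, 3.6, 4.
g(2.4) ≈ -0.73739, g(2.8) ≈ -0.94222, g(3.2) ≈ -0.99829, g(3.6) ≈ -0.89676, g(4) ≈ -0.65364.
Sum = Δu · [g(2.4) + g(2.8) + g(3.2) + g(3.6) + g(4)].
Sum ≈ -1.69133.

-1.69133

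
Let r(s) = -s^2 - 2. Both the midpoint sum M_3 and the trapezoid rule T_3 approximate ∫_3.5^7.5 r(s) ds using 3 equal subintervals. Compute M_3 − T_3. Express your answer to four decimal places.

1.7778

M_3 ≈ -133.740741.
T_3 ≈ -135.518519.
M_3 − T_3 ≈ 1.7778.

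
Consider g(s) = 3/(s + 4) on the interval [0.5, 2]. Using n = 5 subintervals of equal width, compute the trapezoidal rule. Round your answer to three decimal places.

0.864

Δs = (2 − 0.5)/5 = 0.3.
g(0.5) = 2/3, g(0.8) = 0.625, g(1.1) = 10/17, g(1.4) = 5/9, g(1.7) = 10/19, g(2) = 0.5.
T_5 = (Δs/2)·[g(s_0) + 2g(s_1) + ... + 2g(s_{4}) + g(s_5)].
Sum ≈ 0.864.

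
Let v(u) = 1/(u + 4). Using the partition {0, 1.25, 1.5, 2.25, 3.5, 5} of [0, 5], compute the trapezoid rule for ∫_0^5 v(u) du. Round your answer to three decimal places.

Subinterval widths: 1.25, 0.25, 0.75, 1.25, 1.5.
v(0) = 0.25, v(1.25) = 4/21, v(1.5) = 2/11, v(2.25) = 0.16, v(3.5) = 2/15, v(5) = 1/9.
On each subinterval the trapezoid contributes (Δu_i/2)·[v(u_{i-1}) + v(u_i)].
Sum ≈ 0.817.

0.817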